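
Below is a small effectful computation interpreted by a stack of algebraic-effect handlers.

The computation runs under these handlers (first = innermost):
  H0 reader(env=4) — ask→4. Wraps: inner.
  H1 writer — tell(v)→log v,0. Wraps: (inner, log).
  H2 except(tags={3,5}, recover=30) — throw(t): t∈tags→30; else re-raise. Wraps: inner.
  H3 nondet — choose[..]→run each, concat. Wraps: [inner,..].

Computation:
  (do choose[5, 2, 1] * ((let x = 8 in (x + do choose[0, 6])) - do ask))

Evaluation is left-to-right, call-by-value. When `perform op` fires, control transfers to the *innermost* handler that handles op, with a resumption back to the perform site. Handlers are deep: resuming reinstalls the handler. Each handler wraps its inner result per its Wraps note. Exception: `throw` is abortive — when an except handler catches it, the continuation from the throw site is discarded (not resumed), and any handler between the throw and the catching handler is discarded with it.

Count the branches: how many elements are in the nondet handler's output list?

Answer: 6

Working:
choose[5, 2, 1] @ H3
  branch[0] choose=5:
    choose[0, 6] @ H3
      branch[0] choose=0:
        ask @ H0 ⇒ 4
        H0 returns 20
        H1 returns (20, ())
        H2 returns (20, ())
        H3 returns [(20, ())]
      branch[1] choose=6:
        ask @ H0 ⇒ 4
        H0 returns 50
        H1 returns (50, ())
        H2 returns (50, ())
        H3 returns [(50, ())]
  branch[1] choose=2:
    choose[0, 6] @ H3
      branch[0] choose=0:
        ask @ H0 ⇒ 4
        H0 returns 8
        H1 returns (8, ())
        H2 returns (8, ())
        H3 returns [(8, ())]
      branch[1] choose=6:
        ask @ H0 ⇒ 4
        H0 returns 20
        H1 returns (20, ())
        H2 returns (20, ())
        H3 returns [(20, ())]
  branch[2] choose=1:
    choose[0, 6] @ H3
      branch[0] choose=0:
        ask @ H0 ⇒ 4
        H0 returns 4
        H1 returns (4, ())
        H2 returns (4, ())
        H3 returns [(4, ())]
      branch[1] choose=6:
        ask @ H0 ⇒ 4
        H0 returns 10
        H1 returns (10, ())
        H2 returns (10, ())
        H3 returns [(10, ())]
= [(20, ()), (50, ()), (8, ()), (20, ()), (4, ()), (10, ())]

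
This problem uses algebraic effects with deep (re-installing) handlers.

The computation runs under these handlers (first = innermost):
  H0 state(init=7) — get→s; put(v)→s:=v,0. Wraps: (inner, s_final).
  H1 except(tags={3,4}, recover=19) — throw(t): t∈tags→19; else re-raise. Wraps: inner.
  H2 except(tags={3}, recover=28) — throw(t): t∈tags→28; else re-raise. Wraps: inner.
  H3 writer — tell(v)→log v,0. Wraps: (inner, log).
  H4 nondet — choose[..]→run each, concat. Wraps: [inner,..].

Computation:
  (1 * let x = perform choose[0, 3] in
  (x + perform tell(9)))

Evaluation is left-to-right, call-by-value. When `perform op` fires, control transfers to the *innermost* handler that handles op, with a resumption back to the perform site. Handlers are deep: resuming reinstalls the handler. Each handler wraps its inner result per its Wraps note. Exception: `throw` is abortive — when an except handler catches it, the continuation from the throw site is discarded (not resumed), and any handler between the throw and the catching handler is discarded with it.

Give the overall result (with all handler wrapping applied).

Evaluation trace:
choose[0, 3] @ H4
  branch[0] choose=0:
    tell(9) @ H3 ⇒ log+=9
    H0 returns (0, 7)
    H1 returns (0, 7)
    H2 returns (0, 7)
    H3 returns ((0, 7), (9))
    H4 returns [((0, 7), (9))]
  branch[1] choose=3:
    tell(9) @ H3 ⇒ log+=9
    H0 returns (3, 7)
    H1 returns (3, 7)
    H2 returns (3, 7)
    H3 returns ((3, 7), (9))
    H4 returns [((3, 7), (9))]
= [((0, 7), (9)), ((3, 7), (9))]

Answer: [((0, 7), (9)), ((3, 7), (9))]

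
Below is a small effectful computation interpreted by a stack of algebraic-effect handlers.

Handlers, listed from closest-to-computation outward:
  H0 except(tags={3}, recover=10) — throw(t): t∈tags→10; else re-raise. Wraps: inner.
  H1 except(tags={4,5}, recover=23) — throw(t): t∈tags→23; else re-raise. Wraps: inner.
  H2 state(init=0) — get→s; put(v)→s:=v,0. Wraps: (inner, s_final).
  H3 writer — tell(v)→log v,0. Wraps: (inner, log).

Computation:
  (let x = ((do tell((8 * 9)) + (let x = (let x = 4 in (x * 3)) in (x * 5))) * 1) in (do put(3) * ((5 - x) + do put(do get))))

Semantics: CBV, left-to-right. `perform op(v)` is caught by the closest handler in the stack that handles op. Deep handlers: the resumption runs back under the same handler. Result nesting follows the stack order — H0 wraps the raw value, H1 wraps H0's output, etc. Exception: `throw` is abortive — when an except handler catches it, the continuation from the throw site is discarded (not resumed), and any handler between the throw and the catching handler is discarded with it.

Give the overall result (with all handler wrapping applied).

Working:
tell(72) @ H3 ⇒ log+=72
put(3) @ H2 ⇒ s:=3
get @ H2 ⇒ 3
put(3) @ H2 ⇒ s:=3
H0 returns 0
H1 returns 0
H2 returns (0, 3)
H3 returns ((0, 3), (72))
= ((0, 3), (72))

Answer: ((0, 3), (72))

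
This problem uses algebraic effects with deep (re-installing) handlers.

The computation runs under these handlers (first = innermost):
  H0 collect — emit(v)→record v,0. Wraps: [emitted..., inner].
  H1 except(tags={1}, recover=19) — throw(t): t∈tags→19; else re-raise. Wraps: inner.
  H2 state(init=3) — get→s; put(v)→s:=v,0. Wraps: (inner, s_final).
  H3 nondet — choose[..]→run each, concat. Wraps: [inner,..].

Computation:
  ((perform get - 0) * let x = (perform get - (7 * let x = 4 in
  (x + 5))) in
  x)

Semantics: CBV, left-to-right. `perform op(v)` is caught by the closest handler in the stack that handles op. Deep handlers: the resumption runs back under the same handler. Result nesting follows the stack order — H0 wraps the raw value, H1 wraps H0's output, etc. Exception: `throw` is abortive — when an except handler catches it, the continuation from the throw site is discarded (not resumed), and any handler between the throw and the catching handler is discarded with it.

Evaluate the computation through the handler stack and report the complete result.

Working:
get @ H2 ⇒ 3
get @ H2 ⇒ 3
H0 returns [-180]
H1 returns [-180]
H2 returns ([-180], 3)
H3 returns [([-180], 3)]
= [([-180], 3)]

Answer: [([-180], 3)]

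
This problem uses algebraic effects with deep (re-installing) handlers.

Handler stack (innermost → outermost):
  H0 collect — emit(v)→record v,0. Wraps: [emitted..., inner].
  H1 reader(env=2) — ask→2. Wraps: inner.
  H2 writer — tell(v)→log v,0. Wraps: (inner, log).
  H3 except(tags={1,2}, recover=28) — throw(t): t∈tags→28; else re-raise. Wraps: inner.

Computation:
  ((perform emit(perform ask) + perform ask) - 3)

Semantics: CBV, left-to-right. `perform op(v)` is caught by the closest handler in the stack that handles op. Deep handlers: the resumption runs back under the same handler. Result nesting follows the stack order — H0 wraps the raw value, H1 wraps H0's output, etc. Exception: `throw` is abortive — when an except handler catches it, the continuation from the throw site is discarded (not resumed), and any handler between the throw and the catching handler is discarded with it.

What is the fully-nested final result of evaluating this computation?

Step-by-step:
ask @ H1 ⇒ 2
emit(2) @ H0 ⇒ out+=2
ask @ H1 ⇒ 2
H0 returns [2, -1]
H1 returns [2, -1]
H2 returns ([2, -1], ())
H3 returns ([2, -1], ())
= ([2, -1], ())

Answer: ([2, -1], ())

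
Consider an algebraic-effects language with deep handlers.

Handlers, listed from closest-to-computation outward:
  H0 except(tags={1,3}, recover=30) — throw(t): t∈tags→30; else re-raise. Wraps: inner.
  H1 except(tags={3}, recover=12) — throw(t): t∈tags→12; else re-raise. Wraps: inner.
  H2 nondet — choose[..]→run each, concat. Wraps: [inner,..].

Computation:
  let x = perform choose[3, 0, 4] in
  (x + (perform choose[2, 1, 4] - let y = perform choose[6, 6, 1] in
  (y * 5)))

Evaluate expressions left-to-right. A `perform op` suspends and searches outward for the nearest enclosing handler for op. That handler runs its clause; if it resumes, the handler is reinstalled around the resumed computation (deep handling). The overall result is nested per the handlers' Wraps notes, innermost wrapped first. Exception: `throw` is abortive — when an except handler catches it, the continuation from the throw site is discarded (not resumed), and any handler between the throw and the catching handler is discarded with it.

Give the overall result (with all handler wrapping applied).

Answer: [-25, -25, 0, -26, -26, -1, -23, -23, 2, -28, -28, -3, -29, -29, -4, -26, -26, -1, -24, -24, 1, -25, -25, 0, -22, -22, 3]

Step-by-step:
choose[3, 0, 4] @ H2
  branch[0] choose=3:
    choose[2, 1, 4] @ H2
      branch[0] choose=2:
        choose[6, 6, 1] @ H2
          branch[0] choose=6:
            H0 returns -25
            H1 returns -25
            H2 returns [-25]
          branch[1] choose=6:
            H0 returns -25
            H1 returns -25
            H2 returns [-25]
          branch[2] choose=1:
            H0 returns 0
            H1 returns 0
            H2 returns [0]
      branch[1] choose=1:
        choose[6, 6, 1] @ H2
          branch[0] choose=6:
            H0 returns -26
            H1 returns -26
            H2 returns [-26]
          branch[1] choose=6:
            H0 returns -26
            H1 returns -26
            H2 returns [-26]
          branch[2] choose=1:
            H0 returns -1
            H1 returns -1
            H2 returns [-1]
      branch[2] choose=4:
        choose[6, 6, 1] @ H2
          branch[0] choose=6:
            H0 returns -23
            H1 returns -23
            H2 returns [-23]
          branch[1] choose=6:
            H0 returns -23
            H1 returns -23
            H2 returns [-23]
          branch[2] choose=1:
            H0 returns 2
            H1 returns 2
            H2 returns [2]
  branch[1] choose=0:
    choose[2, 1, 4] @ H2
      branch[0] choose=2:
        choose[6, 6, 1] @ H2
          branch[0] choose=6:
            H0 returns -28
            H1 returns -28
            H2 returns [-28]
          branch[1] choose=6:
            H0 returns -28
            H1 returns -28
            H2 returns [-28]
          branch[2] choose=1:
            H0 returns -3
            H1 returns -3
            H2 returns [-3]
      branch[1] choose=1:
        choose[6, 6, 1] @ H2
          branch[0] choose=6:
            H0 returns -29
            H1 returns -29
            H2 returns [-29]
          branch[1] choose=6:
            H0 returns -29
            H1 returns -29
            H2 returns [-29]
          branch[2] choose=1:
            H0 returns -4
            H1 returns -4
            H2 returns [-4]
      branch[2] choose=4:
        choose[6, 6, 1] @ H2
          branch[0] choose=6:
            H0 returns -26
            H1 returns -26
            H2 returns [-26]
          branch[1] choose=6:
            H0 returns -26
            H1 returns -26
            H2 returns [-26]
          branch[2] choose=1:
            H0 returns -1
            H1 returns -1
            H2 returns [-1]
  branch[2] choose=4:
    choose[2, 1, 4] @ H2
      branch[0] choose=2:
        choose[6, 6, 1] @ H2
          branch[0] choose=6:
            H0 returns -24
            H1 returns -24
            H2 returns [-24]
          branch[1] choose=6:
            H0 returns -24
            H1 returns -24
            H2 returns [-24]
          branch[2] choose=1:
            H0 returns 1
            H1 returns 1
            H2 returns [1]
      branch[1] choose=1:
        choose[6, 6, 1] @ H2
          branch[0] choose=6:
            H0 returns -25
            H1 returns -25
            H2 returns [-25]
          branch[1] choose=6:
            H0 returns -25
            H1 returns -25
            H2 returns [-25]
          branch[2] choose=1:
            H0 returns 0
            H1 returns 0
            H2 returns [0]
      branch[2] choose=4:
        choose[6, 6, 1] @ H2
          branch[0] choose=6:
            H0 returns -22
            H1 returns -22
            H2 returns [-22]
          branch[1] choose=6:
            H0 returns -22
            H1 returns -22
            H2 returns [-22]
          branch[2] choose=1:
            H0 returns 3
            H1 returns 3
            H2 returns [3]
= [-25, -25, 0, -26, -26, -1, -23, -23, 2, -28, -28, -3, -29, -29, -4, -26, -26, -1, -24, -24, 1, -25, -25, 0, -22, -22, 3]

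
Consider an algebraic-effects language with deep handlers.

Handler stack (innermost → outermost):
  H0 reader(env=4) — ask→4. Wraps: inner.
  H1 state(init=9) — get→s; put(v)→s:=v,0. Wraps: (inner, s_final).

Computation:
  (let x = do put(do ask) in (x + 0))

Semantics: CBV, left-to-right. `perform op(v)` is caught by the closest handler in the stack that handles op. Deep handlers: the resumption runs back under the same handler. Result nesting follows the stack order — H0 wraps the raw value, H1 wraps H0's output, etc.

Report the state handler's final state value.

Answer: 4

Working:
ask @ H0 ⇒ 4
put(4) @ H1 ⇒ s:=4
H0 returns 0
H1 returns (0, 4)
= (0, 4)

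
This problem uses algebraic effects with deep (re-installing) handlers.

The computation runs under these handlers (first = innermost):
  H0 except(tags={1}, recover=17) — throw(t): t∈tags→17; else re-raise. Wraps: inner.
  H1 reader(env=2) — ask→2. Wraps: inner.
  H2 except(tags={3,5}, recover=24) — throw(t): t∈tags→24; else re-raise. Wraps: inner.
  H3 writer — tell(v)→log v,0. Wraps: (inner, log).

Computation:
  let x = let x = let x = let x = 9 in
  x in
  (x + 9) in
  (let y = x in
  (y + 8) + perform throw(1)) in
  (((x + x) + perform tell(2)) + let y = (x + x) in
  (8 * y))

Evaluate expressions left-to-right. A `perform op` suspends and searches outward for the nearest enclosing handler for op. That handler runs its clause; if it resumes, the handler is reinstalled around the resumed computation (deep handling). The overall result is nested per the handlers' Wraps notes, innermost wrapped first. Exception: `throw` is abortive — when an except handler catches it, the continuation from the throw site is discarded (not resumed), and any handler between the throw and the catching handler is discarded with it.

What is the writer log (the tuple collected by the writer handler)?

Answer: ()

Evaluation trace:
throw(1) @ H0 caught ⇒ 17
H1 returns 17
H2 returns 17
H3 returns (17, ())
= (17, ())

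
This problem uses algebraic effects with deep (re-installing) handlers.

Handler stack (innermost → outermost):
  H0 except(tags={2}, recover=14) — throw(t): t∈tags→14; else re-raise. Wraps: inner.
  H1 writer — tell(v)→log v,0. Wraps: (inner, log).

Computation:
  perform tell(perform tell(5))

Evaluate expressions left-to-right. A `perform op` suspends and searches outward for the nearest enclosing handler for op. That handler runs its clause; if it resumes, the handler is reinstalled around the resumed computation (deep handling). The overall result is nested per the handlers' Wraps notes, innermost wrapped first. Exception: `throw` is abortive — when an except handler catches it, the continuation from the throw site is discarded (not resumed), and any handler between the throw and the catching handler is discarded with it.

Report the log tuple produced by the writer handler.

Working:
tell(5) @ H1 ⇒ log+=5
tell(0) @ H1 ⇒ log+=0
H0 returns 0
H1 returns (0, (5, 0))
= (0, (5, 0))

Answer: (5, 0)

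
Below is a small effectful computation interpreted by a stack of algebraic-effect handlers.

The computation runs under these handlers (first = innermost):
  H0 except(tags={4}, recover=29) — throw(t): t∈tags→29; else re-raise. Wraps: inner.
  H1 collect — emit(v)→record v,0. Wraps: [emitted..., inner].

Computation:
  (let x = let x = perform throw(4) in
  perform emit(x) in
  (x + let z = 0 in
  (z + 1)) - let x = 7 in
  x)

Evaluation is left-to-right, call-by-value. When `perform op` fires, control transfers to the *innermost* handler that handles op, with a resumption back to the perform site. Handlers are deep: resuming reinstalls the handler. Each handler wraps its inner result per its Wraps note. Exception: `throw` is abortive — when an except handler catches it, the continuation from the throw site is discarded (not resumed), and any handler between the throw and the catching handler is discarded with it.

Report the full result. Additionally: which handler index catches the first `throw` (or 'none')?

Step-by-step:
throw(4) @ H0 caught ⇒ 29
H1 returns [29]
= [29]

Answer: [29] ; first throw caught by: H0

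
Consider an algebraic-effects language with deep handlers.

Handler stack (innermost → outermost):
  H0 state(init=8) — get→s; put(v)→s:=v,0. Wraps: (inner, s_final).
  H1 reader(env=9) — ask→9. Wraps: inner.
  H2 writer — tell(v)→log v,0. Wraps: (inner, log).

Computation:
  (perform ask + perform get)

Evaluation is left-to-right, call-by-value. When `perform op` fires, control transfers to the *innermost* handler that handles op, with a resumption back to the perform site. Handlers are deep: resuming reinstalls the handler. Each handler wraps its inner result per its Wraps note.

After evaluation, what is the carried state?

Working:
ask @ H1 ⇒ 9
get @ H0 ⇒ 8
H0 returns (17, 8)
H1 returns (17, 8)
H2 returns ((17, 8), ())
= ((17, 8), ())

Answer: 8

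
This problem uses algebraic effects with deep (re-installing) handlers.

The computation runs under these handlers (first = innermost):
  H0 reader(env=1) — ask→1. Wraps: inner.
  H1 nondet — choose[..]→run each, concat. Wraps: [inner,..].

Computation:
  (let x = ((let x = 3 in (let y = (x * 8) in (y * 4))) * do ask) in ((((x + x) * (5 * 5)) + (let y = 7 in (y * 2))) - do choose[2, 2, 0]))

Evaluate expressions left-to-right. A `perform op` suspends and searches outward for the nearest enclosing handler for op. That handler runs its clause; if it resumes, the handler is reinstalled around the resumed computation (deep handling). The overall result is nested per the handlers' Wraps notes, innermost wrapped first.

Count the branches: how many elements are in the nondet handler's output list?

Answer: 3

Working:
ask @ H0 ⇒ 1
choose[2, 2, 0] @ H1
  branch[0] choose=2:
    H0 returns 4812
    H1 returns [4812]
  branch[1] choose=2:
    H0 returns 4812
    H1 returns [4812]
  branch[2] choose=0:
    H0 returns 4814
    H1 returns [4814]
= [4812, 4812, 4814]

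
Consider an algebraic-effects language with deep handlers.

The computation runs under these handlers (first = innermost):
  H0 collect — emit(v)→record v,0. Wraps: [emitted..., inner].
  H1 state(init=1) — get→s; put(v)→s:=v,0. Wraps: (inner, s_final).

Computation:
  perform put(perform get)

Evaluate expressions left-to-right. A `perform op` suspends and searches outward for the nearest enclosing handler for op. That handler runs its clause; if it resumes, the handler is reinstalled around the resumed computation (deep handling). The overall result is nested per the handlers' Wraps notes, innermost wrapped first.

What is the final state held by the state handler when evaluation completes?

Answer: 1

Evaluation trace:
get @ H1 ⇒ 1
put(1) @ H1 ⇒ s:=1
H0 returns [0]
H1 returns ([0], 1)
= ([0], 1)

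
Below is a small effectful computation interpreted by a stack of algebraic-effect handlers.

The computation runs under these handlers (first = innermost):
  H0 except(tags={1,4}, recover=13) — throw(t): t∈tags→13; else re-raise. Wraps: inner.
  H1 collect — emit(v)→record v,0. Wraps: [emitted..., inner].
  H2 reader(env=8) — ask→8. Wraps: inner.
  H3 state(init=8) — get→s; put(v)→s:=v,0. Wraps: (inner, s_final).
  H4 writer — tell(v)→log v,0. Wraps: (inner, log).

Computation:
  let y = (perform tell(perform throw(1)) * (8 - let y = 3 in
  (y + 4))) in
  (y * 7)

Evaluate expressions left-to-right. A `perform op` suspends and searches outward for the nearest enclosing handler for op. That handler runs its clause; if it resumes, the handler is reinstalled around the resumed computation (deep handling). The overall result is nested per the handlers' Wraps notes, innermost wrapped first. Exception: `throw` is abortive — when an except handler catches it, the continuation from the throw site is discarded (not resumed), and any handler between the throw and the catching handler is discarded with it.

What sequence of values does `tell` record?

Step-by-step:
throw(1) @ H0 caught ⇒ 13
H1 returns [13]
H2 returns [13]
H3 returns ([13], 8)
H4 returns (([13], 8), ())
= (([13], 8), ())

Answer: ()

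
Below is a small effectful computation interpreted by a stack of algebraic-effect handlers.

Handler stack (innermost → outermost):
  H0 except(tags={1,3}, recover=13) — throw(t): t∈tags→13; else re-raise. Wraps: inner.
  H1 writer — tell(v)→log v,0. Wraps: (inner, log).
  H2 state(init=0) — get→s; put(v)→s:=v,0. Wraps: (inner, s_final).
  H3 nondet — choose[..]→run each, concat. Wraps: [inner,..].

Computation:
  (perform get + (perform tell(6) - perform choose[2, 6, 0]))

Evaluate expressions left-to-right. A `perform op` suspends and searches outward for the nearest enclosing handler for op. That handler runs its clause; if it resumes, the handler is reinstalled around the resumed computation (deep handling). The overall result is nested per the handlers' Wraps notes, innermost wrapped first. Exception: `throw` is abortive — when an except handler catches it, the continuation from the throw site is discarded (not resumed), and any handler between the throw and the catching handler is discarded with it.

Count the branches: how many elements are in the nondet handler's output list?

Answer: 3

Step-by-step:
get @ H2 ⇒ 0
tell(6) @ H1 ⇒ log+=6
choose[2, 6, 0] @ H3
  branch[0] choose=2:
    H0 returns -2
    H1 returns (-2, (6))
    H2 returns ((-2, (6)), 0)
    H3 returns [((-2, (6)), 0)]
  branch[1] choose=6:
    H0 returns -6
    H1 returns (-6, (6))
    H2 returns ((-6, (6)), 0)
    H3 returns [((-6, (6)), 0)]
  branch[2] choose=0:
    H0 returns 0
    H1 returns (0, (6))
    H2 returns ((0, (6)), 0)
    H3 returns [((0, (6)), 0)]
= [((-2, (6)), 0), ((-6, (6)), 0), ((0, (6)), 0)]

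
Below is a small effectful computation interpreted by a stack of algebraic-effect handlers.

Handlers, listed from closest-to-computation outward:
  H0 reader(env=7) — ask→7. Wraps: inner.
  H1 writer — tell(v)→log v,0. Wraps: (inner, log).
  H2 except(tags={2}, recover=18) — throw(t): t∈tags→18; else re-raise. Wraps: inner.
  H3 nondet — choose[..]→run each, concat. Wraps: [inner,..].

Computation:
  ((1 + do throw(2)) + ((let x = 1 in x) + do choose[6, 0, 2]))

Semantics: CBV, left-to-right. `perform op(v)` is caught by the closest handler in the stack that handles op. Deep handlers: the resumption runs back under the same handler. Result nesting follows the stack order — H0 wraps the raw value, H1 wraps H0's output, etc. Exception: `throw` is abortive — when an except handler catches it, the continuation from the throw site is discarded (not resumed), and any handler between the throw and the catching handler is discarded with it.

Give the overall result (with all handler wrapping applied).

Working:
throw(2) @ H2 caught ⇒ 18
H3 returns [18]
= [18]

Answer: [18]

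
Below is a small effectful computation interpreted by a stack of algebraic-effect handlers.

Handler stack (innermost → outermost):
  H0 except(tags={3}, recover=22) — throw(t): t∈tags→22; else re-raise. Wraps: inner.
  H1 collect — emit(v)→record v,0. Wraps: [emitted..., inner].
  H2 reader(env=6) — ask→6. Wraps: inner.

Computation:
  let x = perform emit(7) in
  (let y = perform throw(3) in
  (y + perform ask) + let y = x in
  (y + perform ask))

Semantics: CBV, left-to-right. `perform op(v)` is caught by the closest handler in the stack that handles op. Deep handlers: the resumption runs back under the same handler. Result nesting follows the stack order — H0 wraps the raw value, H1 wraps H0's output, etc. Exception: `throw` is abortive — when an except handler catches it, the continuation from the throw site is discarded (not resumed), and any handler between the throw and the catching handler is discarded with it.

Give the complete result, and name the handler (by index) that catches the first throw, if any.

Evaluation trace:
emit(7) @ H1 ⇒ out+=7
throw(3) @ H0 caught ⇒ 22
H1 returns [7, 22]
H2 returns [7, 22]
= [7, 22]

Answer: [7, 22] ; first throw caught by: H0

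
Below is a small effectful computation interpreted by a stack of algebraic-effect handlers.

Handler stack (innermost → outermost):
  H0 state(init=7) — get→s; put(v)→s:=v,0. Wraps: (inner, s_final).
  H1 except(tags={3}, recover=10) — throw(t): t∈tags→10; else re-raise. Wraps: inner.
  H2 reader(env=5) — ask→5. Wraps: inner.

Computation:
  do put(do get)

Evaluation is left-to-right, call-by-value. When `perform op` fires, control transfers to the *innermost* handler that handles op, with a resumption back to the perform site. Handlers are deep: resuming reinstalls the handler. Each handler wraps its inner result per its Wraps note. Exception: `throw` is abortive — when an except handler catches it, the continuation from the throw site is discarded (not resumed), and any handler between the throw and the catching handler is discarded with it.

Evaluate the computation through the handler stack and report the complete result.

Answer: (0, 7)

Step-by-step:
get @ H0 ⇒ 7
put(7) @ H0 ⇒ s:=7
H0 returns (0, 7)
H1 returns (0, 7)
H2 returns (0, 7)
= (0, 7)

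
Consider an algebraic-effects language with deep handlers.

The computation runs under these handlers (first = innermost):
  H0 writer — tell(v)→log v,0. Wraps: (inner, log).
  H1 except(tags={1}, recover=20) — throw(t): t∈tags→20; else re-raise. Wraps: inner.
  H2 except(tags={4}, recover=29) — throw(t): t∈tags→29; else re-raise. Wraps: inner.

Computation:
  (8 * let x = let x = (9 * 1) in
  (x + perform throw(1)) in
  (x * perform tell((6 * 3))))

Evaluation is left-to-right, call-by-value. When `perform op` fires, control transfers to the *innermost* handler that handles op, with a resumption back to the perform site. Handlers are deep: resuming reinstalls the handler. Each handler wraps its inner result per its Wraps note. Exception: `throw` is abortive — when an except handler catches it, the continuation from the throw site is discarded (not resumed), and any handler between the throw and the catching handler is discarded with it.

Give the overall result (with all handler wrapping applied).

Step-by-step:
throw(1) @ H1 caught ⇒ 20
H2 returns 20
= 20

Answer: 20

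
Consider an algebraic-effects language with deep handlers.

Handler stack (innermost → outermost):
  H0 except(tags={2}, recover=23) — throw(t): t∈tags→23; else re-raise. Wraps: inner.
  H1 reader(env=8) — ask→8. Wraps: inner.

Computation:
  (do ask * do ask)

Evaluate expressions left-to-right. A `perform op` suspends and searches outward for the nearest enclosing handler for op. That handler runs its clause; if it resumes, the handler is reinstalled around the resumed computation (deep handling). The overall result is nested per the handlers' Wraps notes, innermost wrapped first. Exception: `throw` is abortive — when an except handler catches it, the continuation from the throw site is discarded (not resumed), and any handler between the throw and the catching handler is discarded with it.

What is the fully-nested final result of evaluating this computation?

Answer: 64

Working:
ask @ H1 ⇒ 8
ask @ H1 ⇒ 8
H0 returns 64
H1 returns 64
= 64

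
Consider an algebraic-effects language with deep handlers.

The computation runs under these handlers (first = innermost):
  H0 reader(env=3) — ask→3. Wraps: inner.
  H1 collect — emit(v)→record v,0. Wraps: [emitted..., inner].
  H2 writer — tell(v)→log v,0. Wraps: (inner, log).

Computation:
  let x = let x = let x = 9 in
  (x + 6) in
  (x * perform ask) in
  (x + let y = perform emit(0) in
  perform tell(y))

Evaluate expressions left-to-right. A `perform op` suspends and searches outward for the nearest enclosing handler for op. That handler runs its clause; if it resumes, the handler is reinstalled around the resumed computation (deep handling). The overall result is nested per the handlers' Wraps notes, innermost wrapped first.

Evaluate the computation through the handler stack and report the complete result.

Evaluation trace:
ask @ H0 ⇒ 3
emit(0) @ H1 ⇒ out+=0
tell(0) @ H2 ⇒ log+=0
H0 returns 45
H1 returns [0, 45]
H2 returns ([0, 45], (0))
= ([0, 45], (0))

Answer: ([0, 45], (0))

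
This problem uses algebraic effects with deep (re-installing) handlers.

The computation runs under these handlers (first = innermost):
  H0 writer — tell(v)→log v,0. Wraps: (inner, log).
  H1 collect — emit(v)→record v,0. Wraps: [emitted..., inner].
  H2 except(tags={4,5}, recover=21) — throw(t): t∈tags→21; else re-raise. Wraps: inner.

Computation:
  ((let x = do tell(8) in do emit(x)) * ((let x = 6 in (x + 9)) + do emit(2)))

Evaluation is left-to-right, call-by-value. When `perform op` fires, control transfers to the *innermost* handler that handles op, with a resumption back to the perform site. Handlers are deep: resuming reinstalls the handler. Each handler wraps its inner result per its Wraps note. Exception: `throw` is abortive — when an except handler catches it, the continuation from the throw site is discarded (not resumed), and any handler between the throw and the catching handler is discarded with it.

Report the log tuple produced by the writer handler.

Step-by-step:
tell(8) @ H0 ⇒ log+=8
emit(0) @ H1 ⇒ out+=0
emit(2) @ H1 ⇒ out+=2
H0 returns (0, (8))
H1 returns [0, 2, (0, (8))]
H2 returns [0, 2, (0, (8))]
= [0, 2, (0, (8))]

Answer: (8)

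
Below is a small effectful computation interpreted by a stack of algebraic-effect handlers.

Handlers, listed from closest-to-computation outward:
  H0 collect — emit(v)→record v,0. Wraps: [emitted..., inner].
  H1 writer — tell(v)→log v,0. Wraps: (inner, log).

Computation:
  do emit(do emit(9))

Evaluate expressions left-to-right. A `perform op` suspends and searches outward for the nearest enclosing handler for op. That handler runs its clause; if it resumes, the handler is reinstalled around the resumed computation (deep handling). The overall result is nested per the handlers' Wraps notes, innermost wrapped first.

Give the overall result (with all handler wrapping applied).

Answer: ([9, 0, 0], ())

Working:
emit(9) @ H0 ⇒ out+=9
emit(0) @ H0 ⇒ out+=0
H0 returns [9, 0, 0]
H1 returns ([9, 0, 0], ())
= ([9, 0, 0], ())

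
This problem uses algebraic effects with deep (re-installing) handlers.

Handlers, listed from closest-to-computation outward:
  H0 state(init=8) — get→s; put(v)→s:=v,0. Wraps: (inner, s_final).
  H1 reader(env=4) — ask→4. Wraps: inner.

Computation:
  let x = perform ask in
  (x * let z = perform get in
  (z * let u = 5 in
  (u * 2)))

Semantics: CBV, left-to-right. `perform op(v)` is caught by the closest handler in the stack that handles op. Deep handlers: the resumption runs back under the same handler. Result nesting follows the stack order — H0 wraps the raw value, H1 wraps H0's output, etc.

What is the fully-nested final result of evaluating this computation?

Answer: (320, 8)

Evaluation trace:
ask @ H1 ⇒ 4
get @ H0 ⇒ 8
H0 returns (320, 8)
H1 returns (320, 8)
= (320, 8)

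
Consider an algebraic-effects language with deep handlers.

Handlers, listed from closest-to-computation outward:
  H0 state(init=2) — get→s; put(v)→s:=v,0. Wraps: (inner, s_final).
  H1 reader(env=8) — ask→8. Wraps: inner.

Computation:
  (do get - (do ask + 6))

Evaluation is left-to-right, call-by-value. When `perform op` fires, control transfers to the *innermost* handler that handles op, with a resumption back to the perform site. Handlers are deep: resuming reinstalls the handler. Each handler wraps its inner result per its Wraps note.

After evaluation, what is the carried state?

Evaluation trace:
get @ H0 ⇒ 2
ask @ H1 ⇒ 8
H0 returns (-12, 2)
H1 returns (-12, 2)
= (-12, 2)

Answer: 2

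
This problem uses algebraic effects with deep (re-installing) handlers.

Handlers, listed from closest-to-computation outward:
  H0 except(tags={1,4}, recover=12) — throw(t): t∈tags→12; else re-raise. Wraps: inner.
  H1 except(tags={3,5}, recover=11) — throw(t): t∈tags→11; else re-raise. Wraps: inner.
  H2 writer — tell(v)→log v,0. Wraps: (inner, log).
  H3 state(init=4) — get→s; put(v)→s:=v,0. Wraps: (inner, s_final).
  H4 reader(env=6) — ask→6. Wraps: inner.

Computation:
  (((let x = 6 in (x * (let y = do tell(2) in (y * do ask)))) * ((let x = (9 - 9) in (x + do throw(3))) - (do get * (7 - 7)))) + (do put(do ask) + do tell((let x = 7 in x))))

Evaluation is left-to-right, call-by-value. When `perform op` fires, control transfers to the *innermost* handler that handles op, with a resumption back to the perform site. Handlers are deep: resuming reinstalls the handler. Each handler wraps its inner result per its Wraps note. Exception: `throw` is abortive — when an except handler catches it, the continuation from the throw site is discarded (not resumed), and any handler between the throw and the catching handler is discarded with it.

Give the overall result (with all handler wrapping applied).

Evaluation trace:
tell(2) @ H2 ⇒ log+=2
ask @ H4 ⇒ 6
throw(3) @ H0 re-raised
throw(3) @ H1 caught ⇒ 11
H2 returns (11, (2))
H3 returns ((11, (2)), 4)
H4 returns ((11, (2)), 4)
= ((11, (2)), 4)

Answer: ((11, (2)), 4)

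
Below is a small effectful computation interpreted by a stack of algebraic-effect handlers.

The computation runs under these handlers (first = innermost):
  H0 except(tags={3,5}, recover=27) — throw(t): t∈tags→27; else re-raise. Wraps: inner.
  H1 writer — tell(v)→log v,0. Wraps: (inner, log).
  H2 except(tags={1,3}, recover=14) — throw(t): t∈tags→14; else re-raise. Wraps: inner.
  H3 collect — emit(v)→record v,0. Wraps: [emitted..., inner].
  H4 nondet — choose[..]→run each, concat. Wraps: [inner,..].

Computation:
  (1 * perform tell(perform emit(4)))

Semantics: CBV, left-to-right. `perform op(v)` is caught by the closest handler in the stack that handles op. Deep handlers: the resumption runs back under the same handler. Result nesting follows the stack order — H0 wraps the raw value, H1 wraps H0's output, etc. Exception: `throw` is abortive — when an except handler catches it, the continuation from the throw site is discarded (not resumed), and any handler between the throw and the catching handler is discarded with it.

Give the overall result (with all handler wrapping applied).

Answer: [[4, (0, (0))]]

Evaluation trace:
emit(4) @ H3 ⇒ out+=4
tell(0) @ H1 ⇒ log+=0
H0 returns 0
H1 returns (0, (0))
H2 returns (0, (0))
H3 returns [4, (0, (0))]
H4 returns [[4, (0, (0))]]
= [[4, (0, (0))]]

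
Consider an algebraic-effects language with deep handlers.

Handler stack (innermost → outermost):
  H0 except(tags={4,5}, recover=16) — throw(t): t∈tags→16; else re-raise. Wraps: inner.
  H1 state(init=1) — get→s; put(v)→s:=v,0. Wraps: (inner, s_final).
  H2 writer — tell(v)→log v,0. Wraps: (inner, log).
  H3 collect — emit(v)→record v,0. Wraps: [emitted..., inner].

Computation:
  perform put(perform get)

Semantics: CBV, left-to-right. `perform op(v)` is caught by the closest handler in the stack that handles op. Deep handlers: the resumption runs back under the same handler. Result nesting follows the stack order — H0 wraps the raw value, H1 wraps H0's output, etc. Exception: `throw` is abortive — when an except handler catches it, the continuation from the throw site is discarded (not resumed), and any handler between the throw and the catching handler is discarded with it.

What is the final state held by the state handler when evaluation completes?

Answer: 1

Evaluation trace:
get @ H1 ⇒ 1
put(1) @ H1 ⇒ s:=1
H0 returns 0
H1 returns (0, 1)
H2 returns ((0, 1), ())
H3 returns [((0, 1), ())]
= [((0, 1), ())]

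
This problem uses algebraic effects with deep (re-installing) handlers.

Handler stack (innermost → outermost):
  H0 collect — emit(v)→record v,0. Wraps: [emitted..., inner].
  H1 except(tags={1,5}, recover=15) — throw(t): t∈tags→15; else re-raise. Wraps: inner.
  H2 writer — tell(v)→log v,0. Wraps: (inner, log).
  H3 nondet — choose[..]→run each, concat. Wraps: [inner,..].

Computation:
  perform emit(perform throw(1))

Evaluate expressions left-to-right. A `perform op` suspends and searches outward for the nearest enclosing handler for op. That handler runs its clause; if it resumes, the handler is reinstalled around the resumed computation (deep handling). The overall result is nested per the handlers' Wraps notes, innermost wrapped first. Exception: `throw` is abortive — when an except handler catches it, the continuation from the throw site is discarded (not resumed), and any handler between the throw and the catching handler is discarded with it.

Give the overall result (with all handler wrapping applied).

Answer: [(15, ())]

Step-by-step:
throw(1) @ H1 caught ⇒ 15
H2 returns (15, ())
H3 returns [(15, ())]
= [(15, ())]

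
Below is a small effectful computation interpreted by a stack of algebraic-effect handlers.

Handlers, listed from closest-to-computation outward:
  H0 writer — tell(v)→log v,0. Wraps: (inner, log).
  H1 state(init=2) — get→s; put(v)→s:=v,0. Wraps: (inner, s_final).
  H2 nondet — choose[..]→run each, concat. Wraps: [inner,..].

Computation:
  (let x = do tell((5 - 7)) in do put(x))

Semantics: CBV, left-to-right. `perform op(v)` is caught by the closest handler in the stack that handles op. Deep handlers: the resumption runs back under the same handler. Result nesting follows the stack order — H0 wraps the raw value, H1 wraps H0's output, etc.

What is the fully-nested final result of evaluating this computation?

Answer: [((0, (-2)), 0)]

Step-by-step:
tell(-2) @ H0 ⇒ log+=-2
put(0) @ H1 ⇒ s:=0
H0 returns (0, (-2))
H1 returns ((0, (-2)), 0)
H2 returns [((0, (-2)), 0)]
= [((0, (-2)), 0)]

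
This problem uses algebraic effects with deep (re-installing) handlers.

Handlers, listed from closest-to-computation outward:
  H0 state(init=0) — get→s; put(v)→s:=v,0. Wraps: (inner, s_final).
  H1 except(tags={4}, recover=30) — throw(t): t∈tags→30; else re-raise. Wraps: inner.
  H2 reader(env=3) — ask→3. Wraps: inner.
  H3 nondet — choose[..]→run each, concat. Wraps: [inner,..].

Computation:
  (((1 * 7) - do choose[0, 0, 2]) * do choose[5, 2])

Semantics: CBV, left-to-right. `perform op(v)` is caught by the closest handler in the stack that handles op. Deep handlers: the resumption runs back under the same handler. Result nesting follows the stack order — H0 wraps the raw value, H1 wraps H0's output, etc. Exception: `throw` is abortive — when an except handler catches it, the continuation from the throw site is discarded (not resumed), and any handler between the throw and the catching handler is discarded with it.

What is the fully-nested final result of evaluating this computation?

Answer: [(35, 0), (14, 0), (35, 0), (14, 0), (25, 0), (10, 0)]

Evaluation trace:
choose[0, 0, 2] @ H3
  branch[0] choose=0:
    choose[5, 2] @ H3
      branch[0] choose=5:
        H0 returns (35, 0)
        H1 returns (35, 0)
        H2 returns (35, 0)
        H3 returns [(35, 0)]
      branch[1] choose=2:
        H0 returns (14, 0)
        H1 returns (14, 0)
        H2 returns (14, 0)
        H3 returns [(14, 0)]
  branch[1] choose=0:
    choose[5, 2] @ H3
      branch[0] choose=5:
        H0 returns (35, 0)
        H1 returns (35, 0)
        H2 returns (35, 0)
        H3 returns [(35, 0)]
      branch[1] choose=2:
        H0 returns (14, 0)
        H1 returns (14, 0)
        H2 returns (14, 0)
        H3 returns [(14, 0)]
  branch[2] choose=2:
    choose[5, 2] @ H3
      branch[0] choose=5:
        H0 returns (25, 0)
        H1 returns (25, 0)
        H2 returns (25, 0)
        H3 returns [(25, 0)]
      branch[1] choose=2:
        H0 returns (10, 0)
        H1 returns (10, 0)
        H2 returns (10, 0)
        H3 returns [(10, 0)]
= [(35, 0), (14, 0), (35, 0), (14, 0), (25, 0), (10, 0)]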